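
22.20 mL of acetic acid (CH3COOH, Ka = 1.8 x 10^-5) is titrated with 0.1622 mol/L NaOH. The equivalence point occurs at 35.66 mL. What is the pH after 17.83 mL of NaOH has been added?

4.74

17.83 mL is exactly half the equivalence volume (35.66/2), i.e. the half-equivalence point.
There, n(HA) = n(A^-), so pH = pKa = -log(1.8 x 10^-5) = 4.74.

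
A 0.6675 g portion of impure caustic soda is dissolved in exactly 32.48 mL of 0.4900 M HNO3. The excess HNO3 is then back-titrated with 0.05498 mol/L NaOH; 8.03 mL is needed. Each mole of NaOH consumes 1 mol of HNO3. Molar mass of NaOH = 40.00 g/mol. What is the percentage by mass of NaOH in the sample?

Total n(HNO3) added = 0.4900 x 0.03248 = 0.01592 mol.
n(NaOH) used = 0.05498 x 0.008030 = 0.0004415 mol, which equals the excess n(HNO3).
So n(HNO3) consumed by the sample = 0.01592 - 0.0004415 = 0.01547 mol.
n(NaOH) = 0.01547 / 1 = 0.01547 mol.
mass NaOH = 0.01547 x 40.00 = 0.6189 g, so %NaOH = 0.6189/0.6675 x 100 = 92.7%.

92.7%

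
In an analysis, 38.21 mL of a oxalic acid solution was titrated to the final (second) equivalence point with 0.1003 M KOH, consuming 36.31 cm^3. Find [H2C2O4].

0.0477 M

n(KOH) = 0.1003 x 0.03631 = 0.003642 mol.
At the final (second) equivalence point, 2 mol OH^- react per mol H2C2O4, so n(H2C2O4) = 0.003642 / 2 = 0.001821 mol.
[H2C2O4] = 0.001821 / 0.03821 L = 0.0477 M.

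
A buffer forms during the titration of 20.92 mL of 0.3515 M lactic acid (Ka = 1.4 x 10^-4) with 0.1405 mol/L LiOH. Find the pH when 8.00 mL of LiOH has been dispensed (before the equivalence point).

Initial n(HC3H5O3) = 0.3515 x 0.02092 = 0.007353 mol.
n(LiOH) added = 0.1405 x 0.008000 = 0.001124 mol, converting that many moles of HC3H5O3 to C3H5O3-.
Remaining n(HC3H5O3) = 0.006229 mol; n(C3H5O3-) = 0.001124 mol.
By Henderson-Hasselbalch, pH = pKa + log([A^-]/[HA]) = 3.85 + log(0.001124/0.006229) = 3.85 + (-0.74) = 3.11.

3.11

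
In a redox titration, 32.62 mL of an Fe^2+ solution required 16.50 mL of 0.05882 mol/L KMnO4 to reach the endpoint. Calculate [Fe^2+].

n(KMnO4) = 0.05882 x 0.01650 = 0.0009705 mol.
From the balanced equation, 1 mol KMnO4 reacts with 5 mol Fe^2+, so n(Fe^2+) = 0.0009705 x 5/1 = 0.004853 mol.
[Fe^2+] = 0.004853 / 0.03262 L = 0.149 M.

0.149 M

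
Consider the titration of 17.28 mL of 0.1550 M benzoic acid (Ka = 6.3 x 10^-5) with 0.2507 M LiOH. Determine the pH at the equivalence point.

n(C6H5COOH) = 0.1550 x 0.01728 = 0.002678 mol; V(LiOH) at equivalence = 0.002678/0.2507 = 0.01068 L.
At equivalence all the acid is converted to C6H5COO-; total volume = 0.01728 + 0.01068 = 0.02796 L, so [C6H5COO-] = 0.002678/0.02796 = 0.09578 M.
Kb = Kw/Ka = 1.0e-14 / 6.3 x 10^-5 = 1.59e-10.
[OH^-] = sqrt(Kb x [C6H5COO-]) = sqrt(1.59e-10 x 0.09578) = 3.90e-6 M.
pOH = 5.41, so pH = 14.00 - 5.41 = 8.59.

8.59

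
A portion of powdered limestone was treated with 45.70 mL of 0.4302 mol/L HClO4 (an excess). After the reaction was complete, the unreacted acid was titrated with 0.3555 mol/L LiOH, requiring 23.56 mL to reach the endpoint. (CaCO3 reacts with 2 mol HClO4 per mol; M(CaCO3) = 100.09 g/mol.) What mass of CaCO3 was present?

0.565 g

Total n(HClO4) added = 0.4302 x 0.04570 = 0.01966 mol.
n(LiOH) used = 0.3555 x 0.02356 = 0.008376 mol, which equals the excess n(HClO4).
So n(HClO4) consumed by the sample = 0.01966 - 0.008376 = 0.01128 mol.
n(CaCO3) = 0.01128 / 2 = 0.005642 mol.
mass = 0.005642 mol x 100.09 g/mol = 0.565 g.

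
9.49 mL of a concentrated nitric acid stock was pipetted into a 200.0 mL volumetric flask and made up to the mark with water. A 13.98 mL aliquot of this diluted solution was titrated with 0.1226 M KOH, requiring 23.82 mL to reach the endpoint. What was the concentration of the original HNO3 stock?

4.40 M

n(KOH) = 0.1226 x 0.02382 = 0.002920 mol.
n(HNO3) in the aliquot = 0.002920 mol.
[diluted HNO3] = 0.002920 / 0.01398 = 0.2089 M.
Dilution factor = 200.0/9.490 = 21.07, so [stock] = 0.2089 x 21.07 = 4.40 M.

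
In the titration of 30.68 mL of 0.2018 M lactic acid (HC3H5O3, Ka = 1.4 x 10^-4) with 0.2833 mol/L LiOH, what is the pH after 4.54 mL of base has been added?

Initial n(HC3H5O3) = 0.2018 x 0.03068 = 0.006191 mol.
n(LiOH) added = 0.2833 x 0.004540 = 0.001286 mol, converting that many moles of HC3H5O3 to C3H5O3-.
Remaining n(HC3H5O3) = 0.004905 mol; n(C3H5O3-) = 0.001286 mol.
By Henderson-Hasselbalch, pH = pKa + log([A^-]/[HA]) = 3.85 + log(0.001286/0.004905) = 3.85 + (-0.58) = 3.27.

3.27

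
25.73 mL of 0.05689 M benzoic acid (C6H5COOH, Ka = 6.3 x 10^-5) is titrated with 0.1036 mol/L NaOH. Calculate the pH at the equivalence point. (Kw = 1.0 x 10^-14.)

8.38

n(C6H5COOH) = 0.05689 x 0.02573 = 0.001464 mol; V(NaOH) at equivalence = 0.001464/0.1036 = 0.01413 L.
At equivalence all the acid is converted to C6H5COO-; total volume = 0.02573 + 0.01413 = 0.03986 L, so [C6H5COO-] = 0.001464/0.03986 = 0.03672 M.
Kb = Kw/Ka = 1.0e-14 / 6.3 x 10^-5 = 1.59e-10.
[OH^-] = sqrt(Kb x [C6H5COO-]) = sqrt(1.59e-10 x 0.03672) = 2.41e-6 M.
pOH = 5.62, so pH = 14.00 - 5.62 = 8.38.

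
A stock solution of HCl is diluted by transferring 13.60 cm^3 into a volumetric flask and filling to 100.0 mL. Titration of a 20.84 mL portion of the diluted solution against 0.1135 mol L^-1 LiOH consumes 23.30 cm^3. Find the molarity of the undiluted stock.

n(LiOH) = 0.1135 x 0.02330 = 0.002645 mol.
n(HCl) in the aliquot = 0.002645 mol.
[diluted HCl] = 0.002645 / 0.02084 = 0.1269 M.
Dilution factor = 100.0/13.60 = 7.353, so [stock] = 0.1269 x 7.353 = 0.933 M.

0.933 M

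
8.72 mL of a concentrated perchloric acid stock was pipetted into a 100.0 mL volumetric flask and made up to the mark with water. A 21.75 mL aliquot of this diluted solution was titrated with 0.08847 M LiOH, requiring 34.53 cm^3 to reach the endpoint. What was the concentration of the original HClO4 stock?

1.61 M

n(LiOH) = 0.08847 x 0.03453 = 0.003055 mol.
n(HClO4) in the aliquot = 0.003055 mol.
[diluted HClO4] = 0.003055 / 0.02175 = 0.1405 M.
Dilution factor = 100.0/8.720 = 11.47, so [stock] = 0.1405 x 11.47 = 1.61 M.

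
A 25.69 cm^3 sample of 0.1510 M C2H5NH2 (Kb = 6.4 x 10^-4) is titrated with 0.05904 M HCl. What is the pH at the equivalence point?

6.09

n(C2H5NH2) = 0.1510 x 0.02569 = 0.003879 mol; V(HCl) at equivalence = 0.003879/0.05904 = 0.06570 L.
At equivalence the base is fully converted to C2H5NH3+; total volume = 0.09139 L, so [C2H5NH3+] = 0.003879/0.09139 = 0.04244 M.
Ka(C2H5NH3+) = Kw/Kb = 1.0e-14 / 6.4 x 10^-4 = 1.56e-11.
[H^+] = sqrt(Ka x [C2H5NH3+]) = sqrt(1.56e-11 x 0.04244) = 8.14e-7 M.
pH = -log(8.14e-7) = 6.09.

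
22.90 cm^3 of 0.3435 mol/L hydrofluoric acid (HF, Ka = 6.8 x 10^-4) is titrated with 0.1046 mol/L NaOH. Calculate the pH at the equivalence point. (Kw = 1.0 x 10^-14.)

8.04

n(HF) = 0.3435 x 0.02290 = 0.007866 mol; V(NaOH) at equivalence = 0.007866/0.1046 = 0.07520 L.
At equivalence all the acid is converted to F-; total volume = 0.02290 + 0.07520 = 0.09810 L, so [F-] = 0.007866/0.09810 = 0.08018 M.
Kb = Kw/Ka = 1.0e-14 / 6.8 x 10^-4 = 1.47e-11.
[OH^-] = sqrt(Kb x [F-]) = sqrt(1.47e-11 x 0.08018) = 1.09e-6 M.
pOH = 5.96, so pH = 14.00 - 5.96 = 8.04.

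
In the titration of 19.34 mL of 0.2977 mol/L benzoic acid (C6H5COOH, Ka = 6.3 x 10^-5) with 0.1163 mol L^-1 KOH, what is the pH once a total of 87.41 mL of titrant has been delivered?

12.62

n(acid) = 0.2977 x 0.01934 = 0.005758 mol; n(KOH) added = 0.1163 x 0.08741 = 0.01017 mol.
Base is in excess by 0.01017 - 0.005758 = 0.004408 mol in a total volume of 0.1067 L.
[OH^-] = 0.004408/0.1067 = 0.04130 M, so pOH = 1.38 and pH = 14.00 - 1.38 = 12.62.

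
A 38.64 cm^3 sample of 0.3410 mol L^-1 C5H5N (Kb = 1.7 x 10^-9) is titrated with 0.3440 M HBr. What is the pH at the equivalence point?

n(C5H5N) = 0.3410 x 0.03864 = 0.01318 mol; V(HBr) at equivalence = 0.01318/0.3440 = 0.03830 L.
At equivalence the base is fully converted to C5H5NH+; total volume = 0.07694 L, so [C5H5NH+] = 0.01318/0.07694 = 0.1712 M.
Ka(C5H5NH+) = Kw/Kb = 1.0e-14 / 1.7 x 10^-9 = 5.88e-6.
[H^+] = sqrt(Ka x [C5H5NH+]) = sqrt(5.88e-6 x 0.1712) = 0.00100 M.
pH = -log(0.00100) = 3.00.

3.00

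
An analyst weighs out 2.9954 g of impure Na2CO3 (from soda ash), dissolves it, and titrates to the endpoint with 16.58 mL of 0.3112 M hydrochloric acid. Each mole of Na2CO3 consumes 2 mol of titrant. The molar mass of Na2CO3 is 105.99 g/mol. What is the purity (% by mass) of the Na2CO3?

n(HCl) = 0.3112 x 0.01658 = 0.005160 mol.
n(Na2CO3) = 0.005160 / 2 = 0.002580 mol.
mass of Na2CO3 = 0.002580 x 105.99 = 0.2734 g.
% purity = 0.2734 / 2.9954 x 100 = 9.13%.

9.13%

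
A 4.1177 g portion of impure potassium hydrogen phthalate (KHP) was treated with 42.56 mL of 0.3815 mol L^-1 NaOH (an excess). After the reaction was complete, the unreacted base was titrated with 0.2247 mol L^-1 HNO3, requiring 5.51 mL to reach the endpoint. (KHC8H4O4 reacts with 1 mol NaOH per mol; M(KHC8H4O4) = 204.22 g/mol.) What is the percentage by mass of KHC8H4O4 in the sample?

Total n(NaOH) added = 0.3815 x 0.04256 = 0.01624 mol.
n(HNO3) used = 0.2247 x 0.005510 = 0.001238 mol, which equals the excess n(NaOH).
So n(NaOH) consumed by the sample = 0.01624 - 0.001238 = 0.01500 mol.
n(KHC8H4O4) = 0.01500 / 1 = 0.01500 mol.
mass KHC8H4O4 = 0.01500 x 204.22 = 3.063 g, so %KHC8H4O4 = 3.063/4.1177 x 100 = 74.4%.

74.4%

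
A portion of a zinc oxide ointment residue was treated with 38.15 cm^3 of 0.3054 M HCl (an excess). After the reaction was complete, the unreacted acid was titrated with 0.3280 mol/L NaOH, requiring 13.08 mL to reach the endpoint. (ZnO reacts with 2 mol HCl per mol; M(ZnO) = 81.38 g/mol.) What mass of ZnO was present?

Total n(HCl) added = 0.3054 x 0.03815 = 0.01165 mol.
n(NaOH) used = 0.3280 x 0.01308 = 0.004290 mol, which equals the excess n(HCl).
So n(HCl) consumed by the sample = 0.01165 - 0.004290 = 0.007361 mol.
n(ZnO) = 0.007361 / 2 = 0.003680 mol.
mass = 0.003680 mol x 81.38 g/mol = 0.300 g.

0.300 g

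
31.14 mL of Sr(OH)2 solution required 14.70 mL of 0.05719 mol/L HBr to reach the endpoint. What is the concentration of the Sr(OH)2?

n(HBr) delivered = 0.05719 x 0.01470 = 0.0008407 mol.
The reaction is 1 Sr(OH)2 + 2 HBr, so n(Sr(OH)2) = 0.0008407 x 1/2 = 0.0004203 mol.
[Sr(OH)2] = 0.0004203 mol / 0.03114 L = 0.0135 M.

0.0135 M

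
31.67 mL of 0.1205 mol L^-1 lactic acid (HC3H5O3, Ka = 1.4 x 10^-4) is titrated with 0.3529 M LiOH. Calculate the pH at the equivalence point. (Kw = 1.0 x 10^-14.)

8.40

n(HC3H5O3) = 0.1205 x 0.03167 = 0.003816 mol; V(LiOH) at equivalence = 0.003816/0.3529 = 0.01081 L.
At equivalence all the acid is converted to C3H5O3-; total volume = 0.03167 + 0.01081 = 0.04248 L, so [C3H5O3-] = 0.003816/0.04248 = 0.08983 M.
Kb = Kw/Ka = 1.0e-14 / 1.4 x 10^-4 = 7.14e-11.
[OH^-] = sqrt(Kb x [C3H5O3-]) = sqrt(7.14e-11 x 0.08983) = 2.53e-6 M.
pOH = 5.60, so pH = 14.00 - 5.60 = 8.40.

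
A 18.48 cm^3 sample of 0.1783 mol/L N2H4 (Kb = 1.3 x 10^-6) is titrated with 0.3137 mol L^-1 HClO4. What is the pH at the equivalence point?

4.53

n(N2H4) = 0.1783 x 0.01848 = 0.003295 mol; V(HClO4) at equivalence = 0.003295/0.3137 = 0.01050 L.
At equivalence the base is fully converted to N2H5+; total volume = 0.02898 L, so [N2H5+] = 0.003295/0.02898 = 0.1137 M.
Ka(N2H5+) = Kw/Kb = 1.0e-14 / 1.3 x 10^-6 = 7.69e-9.
[H^+] = sqrt(Ka x [N2H5+]) = sqrt(7.69e-9 x 0.1137) = 2.96e-5 M.
pH = -log(2.96e-5) = 4.53.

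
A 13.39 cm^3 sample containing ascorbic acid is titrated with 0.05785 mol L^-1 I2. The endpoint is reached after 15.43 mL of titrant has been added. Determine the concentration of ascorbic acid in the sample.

n(I2) = 0.05785 x 0.01543 = 0.0008926 mol.
From the balanced equation, 1 mol I2 reacts with 1 mol ascorbic acid, so n(ascorbic acid) = 0.0008926 x 1/1 = 0.0008926 mol.
[ascorbic acid] = 0.0008926 / 0.01339 L = 0.0667 M.

0.0667 M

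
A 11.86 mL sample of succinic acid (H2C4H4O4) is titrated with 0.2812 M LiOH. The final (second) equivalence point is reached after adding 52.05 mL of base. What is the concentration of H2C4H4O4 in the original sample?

n(LiOH) = 0.2812 x 0.05205 = 0.01464 mol.
At the final (second) equivalence point, 2 mol OH^- react per mol H2C4H4O4, so n(H2C4H4O4) = 0.01464 / 2 = 0.007318 mol.
[H2C4H4O4] = 0.007318 / 0.01186 L = 0.617 M.

0.617 M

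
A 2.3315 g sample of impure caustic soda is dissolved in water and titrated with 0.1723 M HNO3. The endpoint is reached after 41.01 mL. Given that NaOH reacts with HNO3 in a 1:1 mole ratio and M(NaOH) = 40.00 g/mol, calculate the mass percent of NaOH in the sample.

n(HNO3) = 0.1723 x 0.04101 = 0.007066 mol.
n(NaOH) = 0.007066 / 1 = 0.007066 mol.
mass of NaOH = 0.007066 x 40.00 = 0.2826 g.
% purity = 0.2826 / 2.3315 x 100 = 12.1%.

12.1%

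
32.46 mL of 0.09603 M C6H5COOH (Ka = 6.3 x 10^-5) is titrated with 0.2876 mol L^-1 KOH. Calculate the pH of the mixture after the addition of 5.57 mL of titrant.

4.22

Initial n(C6H5COOH) = 0.09603 x 0.03246 = 0.003117 mol.
n(KOH) added = 0.2876 x 0.005570 = 0.001602 mol, converting that many moles of C6H5COOH to C6H5COO-.
Remaining n(C6H5COOH) = 0.001515 mol; n(C6H5COO-) = 0.001602 mol.
By Henderson-Hasselbalch, pH = pKa + log([A^-]/[HA]) = 4.20 + log(0.001602/0.001515) = 4.20 + (+0.02) = 4.22.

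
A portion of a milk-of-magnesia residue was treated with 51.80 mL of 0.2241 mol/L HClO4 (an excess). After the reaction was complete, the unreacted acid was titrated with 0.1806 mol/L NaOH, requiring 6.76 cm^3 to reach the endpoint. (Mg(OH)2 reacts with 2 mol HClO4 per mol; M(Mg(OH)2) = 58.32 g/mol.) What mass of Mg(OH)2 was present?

0.303 g

Total n(HClO4) added = 0.2241 x 0.05180 = 0.01161 mol.
n(NaOH) used = 0.1806 x 0.006760 = 0.001221 mol, which equals the excess n(HClO4).
So n(HClO4) consumed by the sample = 0.01161 - 0.001221 = 0.01039 mol.
n(Mg(OH)2) = 0.01039 / 2 = 0.005194 mol.
mass = 0.005194 mol x 58.32 g/mol = 0.303 g.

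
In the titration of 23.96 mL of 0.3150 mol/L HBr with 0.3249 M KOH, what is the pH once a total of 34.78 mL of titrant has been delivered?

12.81

n(acid) = 0.3150 x 0.02396 = 0.007547 mol; n(KOH) added = 0.3249 x 0.03478 = 0.01130 mol.
Base is in excess by 0.01130 - 0.007547 = 0.003753 mol in a total volume of 0.05874 L.
[OH^-] = 0.003753/0.05874 = 0.06389 M, so pOH = 1.19 and pH = 14.00 - 1.19 = 12.81.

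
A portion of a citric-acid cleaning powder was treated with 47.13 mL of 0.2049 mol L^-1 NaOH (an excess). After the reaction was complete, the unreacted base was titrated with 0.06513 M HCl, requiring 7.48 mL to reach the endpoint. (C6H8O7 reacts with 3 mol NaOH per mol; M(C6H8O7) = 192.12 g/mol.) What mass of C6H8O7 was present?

Total n(NaOH) added = 0.2049 x 0.04713 = 0.009657 mol.
n(HCl) used = 0.06513 x 0.007480 = 0.0004872 mol, which equals the excess n(NaOH).
So n(NaOH) consumed by the sample = 0.009657 - 0.0004872 = 0.009170 mol.
n(C6H8O7) = 0.009170 / 3 = 0.003057 mol.
mass = 0.003057 mol x 192.12 g/mol = 0.587 g.

0.587 g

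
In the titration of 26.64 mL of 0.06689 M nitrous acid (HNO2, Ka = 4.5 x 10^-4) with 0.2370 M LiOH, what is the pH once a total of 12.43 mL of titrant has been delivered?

n(acid) = 0.06689 x 0.02664 = 0.001782 mol; n(LiOH) added = 0.2370 x 0.01243 = 0.002946 mol.
Base is in excess by 0.002946 - 0.001782 = 0.001164 mol in a total volume of 0.03907 L.
[OH^-] = 0.001164/0.03907 = 0.02979 M, so pOH = 1.53 and pH = 14.00 - 1.53 = 12.47.

12.47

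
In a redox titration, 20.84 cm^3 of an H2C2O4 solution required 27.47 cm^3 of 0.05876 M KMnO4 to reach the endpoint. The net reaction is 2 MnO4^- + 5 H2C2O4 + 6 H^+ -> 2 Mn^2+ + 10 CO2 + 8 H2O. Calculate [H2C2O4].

n(KMnO4) = 0.05876 x 0.02747 = 0.001614 mol.
From the balanced equation, 2 mol KMnO4 reacts with 5 mol H2C2O4, so n(H2C2O4) = 0.001614 x 5/2 = 0.004035 mol.
[H2C2O4] = 0.004035 / 0.02084 L = 0.194 M.

0.194 M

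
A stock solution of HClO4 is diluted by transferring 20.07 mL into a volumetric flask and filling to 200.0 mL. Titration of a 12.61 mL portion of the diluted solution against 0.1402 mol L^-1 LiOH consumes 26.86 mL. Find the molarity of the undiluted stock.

n(LiOH) = 0.1402 x 0.02686 = 0.003766 mol.
n(HClO4) in the aliquot = 0.003766 mol.
[diluted HClO4] = 0.003766 / 0.01261 = 0.2986 M.
Dilution factor = 200.0/20.07 = 9.965, so [stock] = 0.2986 x 9.965 = 2.98 M.

2.98 M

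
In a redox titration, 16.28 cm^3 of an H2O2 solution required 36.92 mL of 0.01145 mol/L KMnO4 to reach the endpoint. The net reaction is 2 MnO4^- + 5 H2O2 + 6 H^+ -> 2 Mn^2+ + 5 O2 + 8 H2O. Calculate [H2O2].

n(KMnO4) = 0.01145 x 0.03692 = 0.0004227 mol.
From the balanced equation, 2 mol KMnO4 reacts with 5 mol H2O2, so n(H2O2) = 0.0004227 x 5/2 = 0.001057 mol.
[H2O2] = 0.001057 / 0.01628 L = 0.0649 M.

0.0649 M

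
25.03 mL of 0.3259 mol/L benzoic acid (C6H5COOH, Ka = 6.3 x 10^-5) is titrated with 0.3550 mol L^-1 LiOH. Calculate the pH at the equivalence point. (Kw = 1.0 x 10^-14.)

n(C6H5COOH) = 0.3259 x 0.02503 = 0.008157 mol; V(LiOH) at equivalence = 0.008157/0.3550 = 0.02298 L.
At equivalence all the acid is converted to C6H5COO-; total volume = 0.02503 + 0.02298 = 0.04801 L, so [C6H5COO-] = 0.008157/0.04801 = 0.1699 M.
Kb = Kw/Ka = 1.0e-14 / 6.3 x 10^-5 = 1.59e-10.
[OH^-] = sqrt(Kb x [C6H5COO-]) = sqrt(1.59e-10 x 0.1699) = 5.19e-6 M.
pOH = 5.28, so pH = 14.00 - 5.28 = 8.72.

8.72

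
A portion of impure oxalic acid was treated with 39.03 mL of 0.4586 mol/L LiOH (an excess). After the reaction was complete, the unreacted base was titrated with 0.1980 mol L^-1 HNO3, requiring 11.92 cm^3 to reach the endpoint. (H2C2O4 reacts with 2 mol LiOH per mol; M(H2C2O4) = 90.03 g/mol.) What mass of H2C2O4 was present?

Total n(LiOH) added = 0.4586 x 0.03903 = 0.01790 mol.
n(HNO3) used = 0.1980 x 0.01192 = 0.002360 mol, which equals the excess n(LiOH).
So n(LiOH) consumed by the sample = 0.01790 - 0.002360 = 0.01554 mol.
n(H2C2O4) = 0.01554 / 2 = 0.007769 mol.
mass = 0.007769 mol x 90.03 g/mol = 0.699 g.

0.699 g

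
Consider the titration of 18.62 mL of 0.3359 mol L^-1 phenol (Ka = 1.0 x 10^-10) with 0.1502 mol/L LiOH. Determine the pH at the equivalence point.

11.51

n(C6H5OH) = 0.3359 x 0.01862 = 0.006254 mol; V(LiOH) at equivalence = 0.006254/0.1502 = 0.04164 L.
At equivalence all the acid is converted to C6H5O-; total volume = 0.01862 + 0.04164 = 0.06026 L, so [C6H5O-] = 0.006254/0.06026 = 0.1038 M.
Kb = Kw/Ka = 1.0e-14 / 1.0 x 10^-10 = 0.000100.
[OH^-] = sqrt(Kb x [C6H5O-]) = sqrt(0.000100 x 0.1038) = 0.00322 M.
pOH = 2.49, so pH = 14.00 - 2.49 = 11.51.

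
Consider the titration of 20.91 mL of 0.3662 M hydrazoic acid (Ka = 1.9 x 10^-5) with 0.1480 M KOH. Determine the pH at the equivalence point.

8.87

n(HN3) = 0.3662 x 0.02091 = 0.007657 mol; V(KOH) at equivalence = 0.007657/0.1480 = 0.05174 L.
At equivalence all the acid is converted to N3-; total volume = 0.02091 + 0.05174 = 0.07265 L, so [N3-] = 0.007657/0.07265 = 0.1054 M.
Kb = Kw/Ka = 1.0e-14 / 1.9 x 10^-5 = 5.26e-10.
[OH^-] = sqrt(Kb x [N3-]) = sqrt(5.26e-10 x 0.1054) = 7.45e-6 M.
pOH = 5.13, so pH = 14.00 - 5.13 = 8.87.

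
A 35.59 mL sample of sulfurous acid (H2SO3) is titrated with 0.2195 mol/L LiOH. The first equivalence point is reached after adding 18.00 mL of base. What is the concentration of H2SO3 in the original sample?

n(LiOH) = 0.2195 x 0.01800 = 0.003951 mol.
At the first equivalence point, 1 mol OH^- react per mol H2SO3, so n(H2SO3) = 0.003951 / 1 = 0.003951 mol.
[H2SO3] = 0.003951 / 0.03559 L = 0.111 M.

0.111 M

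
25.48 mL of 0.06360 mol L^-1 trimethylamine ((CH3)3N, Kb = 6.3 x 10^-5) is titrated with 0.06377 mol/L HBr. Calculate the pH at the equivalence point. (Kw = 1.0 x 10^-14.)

5.65

n((CH3)3N) = 0.06360 x 0.02548 = 0.001621 mol; V(HBr) at equivalence = 0.001621/0.06377 = 0.02541 L.
At equivalence the base is fully converted to (CH3)3NH+; total volume = 0.05089 L, so [(CH3)3NH+] = 0.001621/0.05089 = 0.03184 M.
Ka((CH3)3NH+) = Kw/Kb = 1.0e-14 / 6.3 x 10^-5 = 1.59e-10.
[H^+] = sqrt(Ka x [(CH3)3NH+]) = sqrt(1.59e-10 x 0.03184) = 2.25e-6 M.
pH = -log(2.25e-6) = 5.65.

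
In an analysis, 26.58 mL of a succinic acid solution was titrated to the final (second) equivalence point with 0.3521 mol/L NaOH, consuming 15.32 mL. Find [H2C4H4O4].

n(NaOH) = 0.3521 x 0.01532 = 0.005394 mol.
At the final (second) equivalence point, 2 mol OH^- react per mol H2C4H4O4, so n(H2C4H4O4) = 0.005394 / 2 = 0.002697 mol.
[H2C4H4O4] = 0.002697 / 0.02658 L = 0.101 M.

0.101 M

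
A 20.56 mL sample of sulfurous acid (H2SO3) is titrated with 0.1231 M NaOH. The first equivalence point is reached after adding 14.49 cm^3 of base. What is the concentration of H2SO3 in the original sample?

n(NaOH) = 0.1231 x 0.01449 = 0.001784 mol.
At the first equivalence point, 1 mol OH^- react per mol H2SO3, so n(H2SO3) = 0.001784 / 1 = 0.001784 mol.
[H2SO3] = 0.001784 / 0.02056 L = 0.0868 M.

0.0868 M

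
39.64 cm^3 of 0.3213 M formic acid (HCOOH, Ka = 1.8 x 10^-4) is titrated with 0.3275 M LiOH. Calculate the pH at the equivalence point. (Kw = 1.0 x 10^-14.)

8.48

n(HCOOH) = 0.3213 x 0.03964 = 0.01274 mol; V(LiOH) at equivalence = 0.01274/0.3275 = 0.03889 L.
At equivalence all the acid is converted to HCOO-; total volume = 0.03964 + 0.03889 = 0.07853 L, so [HCOO-] = 0.01274/0.07853 = 0.1622 M.
Kb = Kw/Ka = 1.0e-14 / 1.8 x 10^-4 = 5.56e-11.
[OH^-] = sqrt(Kb x [HCOO-]) = sqrt(5.56e-11 x 0.1622) = 3.00e-6 M.
pOH = 5.52, so pH = 14.00 - 5.52 = 8.48.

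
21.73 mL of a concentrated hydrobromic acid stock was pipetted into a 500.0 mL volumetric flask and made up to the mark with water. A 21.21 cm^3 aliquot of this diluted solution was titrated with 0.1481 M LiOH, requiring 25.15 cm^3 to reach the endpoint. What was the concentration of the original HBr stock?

4.04 M

n(LiOH) = 0.1481 x 0.02515 = 0.003725 mol.
n(HBr) in the aliquot = 0.003725 mol.
[diluted HBr] = 0.003725 / 0.02121 = 0.1756 M.
Dilution factor = 500.0/21.73 = 23.01, so [stock] = 0.1756 x 23.01 = 4.04 M.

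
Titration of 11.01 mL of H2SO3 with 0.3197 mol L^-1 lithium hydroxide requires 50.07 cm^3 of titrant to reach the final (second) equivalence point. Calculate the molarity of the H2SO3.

0.727 M

n(LiOH) = 0.3197 x 0.05007 = 0.01601 mol.
At the final (second) equivalence point, 2 mol OH^- react per mol H2SO3, so n(H2SO3) = 0.01601 / 2 = 0.008004 mol.
[H2SO3] = 0.008004 / 0.01101 L = 0.727 M.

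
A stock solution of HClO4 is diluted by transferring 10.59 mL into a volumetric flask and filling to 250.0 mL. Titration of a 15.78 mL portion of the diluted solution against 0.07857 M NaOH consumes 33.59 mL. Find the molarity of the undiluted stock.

n(NaOH) = 0.07857 x 0.03359 = 0.002639 mol.
n(HClO4) in the aliquot = 0.002639 mol.
[diluted HClO4] = 0.002639 / 0.01578 = 0.1672 M.
Dilution factor = 250.0/10.59 = 23.61, so [stock] = 0.1672 x 23.61 = 3.95 M.

3.95 M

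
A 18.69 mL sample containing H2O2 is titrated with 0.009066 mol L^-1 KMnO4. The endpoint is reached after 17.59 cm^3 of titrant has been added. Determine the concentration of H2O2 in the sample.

0.0213 M

n(KMnO4) = 0.009066 x 0.01759 = 0.0001595 mol.
From the balanced equation, 2 mol KMnO4 reacts with 5 mol H2O2, so n(H2O2) = 0.0001595 x 5/2 = 0.0003987 mol.
[H2O2] = 0.0003987 / 0.01869 L = 0.0213 M.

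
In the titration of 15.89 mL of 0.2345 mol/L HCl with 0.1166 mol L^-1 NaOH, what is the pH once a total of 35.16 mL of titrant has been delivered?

n(acid) = 0.2345 x 0.01589 = 0.003726 mol; n(NaOH) added = 0.1166 x 0.03516 = 0.004100 mol.
Base is in excess by 0.004100 - 0.003726 = 0.0003735 mol in a total volume of 0.05105 L.
[OH^-] = 0.0003735/0.05105 = 0.007315 M, so pOH = 2.14 and pH = 14.00 - 2.14 = 11.86.

11.86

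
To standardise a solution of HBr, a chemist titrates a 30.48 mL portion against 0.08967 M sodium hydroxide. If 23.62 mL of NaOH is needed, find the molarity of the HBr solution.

0.0695 M

n(NaOH) delivered = 0.08967 x 0.02362 = 0.002118 mol.
For a 1:1 reaction, n(HBr) = 0.002118 mol.
[HBr] = 0.002118 mol / 0.03048 L = 0.0695 M.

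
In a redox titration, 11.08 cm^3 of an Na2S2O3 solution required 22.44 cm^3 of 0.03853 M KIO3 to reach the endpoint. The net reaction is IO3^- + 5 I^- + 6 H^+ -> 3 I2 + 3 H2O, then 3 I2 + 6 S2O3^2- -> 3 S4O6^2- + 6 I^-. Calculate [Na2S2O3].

n(KIO3) = 0.03853 x 0.02244 = 0.0008646 mol.
From the balanced equation, 1 mol KIO3 reacts with 6 mol Na2S2O3, so n(Na2S2O3) = 0.0008646 x 6/1 = 0.005188 mol.
[Na2S2O3] = 0.005188 / 0.01108 L = 0.468 M.

0.468 M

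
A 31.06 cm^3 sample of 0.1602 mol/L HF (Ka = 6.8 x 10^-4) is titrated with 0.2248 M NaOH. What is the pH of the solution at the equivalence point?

8.07

n(HF) = 0.1602 x 0.03106 = 0.004976 mol; V(NaOH) at equivalence = 0.004976/0.2248 = 0.02213 L.
At equivalence all the acid is converted to F-; total volume = 0.03106 + 0.02213 = 0.05319 L, so [F-] = 0.004976/0.05319 = 0.09354 M.
Kb = Kw/Ka = 1.0e-14 / 6.8 x 10^-4 = 1.47e-11.
[OH^-] = sqrt(Kb x [F-]) = sqrt(1.47e-11 x 0.09354) = 1.17e-6 M.
pOH = 5.93, so pH = 14.00 - 5.93 = 8.07.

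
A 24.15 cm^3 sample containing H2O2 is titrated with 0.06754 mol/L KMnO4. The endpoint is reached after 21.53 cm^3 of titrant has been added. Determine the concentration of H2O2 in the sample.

0.151 M

n(KMnO4) = 0.06754 x 0.02153 = 0.001454 mol.
From the balanced equation, 2 mol KMnO4 reacts with 5 mol H2O2, so n(H2O2) = 0.001454 x 5/2 = 0.003635 mol.
[H2O2] = 0.003635 / 0.02415 L = 0.151 M.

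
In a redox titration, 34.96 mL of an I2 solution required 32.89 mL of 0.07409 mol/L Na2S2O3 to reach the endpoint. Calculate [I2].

0.0349 M

n(Na2S2O3) = 0.07409 x 0.03289 = 0.002437 mol.
From the balanced equation, 2 mol Na2S2O3 reacts with 1 mol I2, so n(I2) = 0.002437 x 1/2 = 0.001218 mol.
[I2] = 0.001218 / 0.03496 L = 0.0349 M.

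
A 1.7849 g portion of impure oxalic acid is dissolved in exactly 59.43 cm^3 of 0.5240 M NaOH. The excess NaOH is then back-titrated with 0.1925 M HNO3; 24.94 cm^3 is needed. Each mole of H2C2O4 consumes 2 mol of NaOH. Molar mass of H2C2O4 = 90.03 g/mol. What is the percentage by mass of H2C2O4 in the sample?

Total n(NaOH) added = 0.5240 x 0.05943 = 0.03114 mol.
n(HNO3) used = 0.1925 x 0.02494 = 0.004801 mol, which equals the excess n(NaOH).
So n(NaOH) consumed by the sample = 0.03114 - 0.004801 = 0.02634 mol.
n(H2C2O4) = 0.02634 / 2 = 0.01317 mol.
mass H2C2O4 = 0.01317 x 90.03 = 1.186 g, so %H2C2O4 = 1.186/1.7849 x 100 = 66.4%.

66.4%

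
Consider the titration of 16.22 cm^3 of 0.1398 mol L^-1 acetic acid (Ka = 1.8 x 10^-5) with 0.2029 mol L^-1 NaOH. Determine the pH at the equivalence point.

8.83

n(CH3COOH) = 0.1398 x 0.01622 = 0.002268 mol; V(NaOH) at equivalence = 0.002268/0.2029 = 0.01118 L.
At equivalence all the acid is converted to CH3COO-; total volume = 0.01622 + 0.01118 = 0.02740 L, so [CH3COO-] = 0.002268/0.02740 = 0.08277 M.
Kb = Kw/Ka = 1.0e-14 / 1.8 x 10^-5 = 5.56e-10.
[OH^-] = sqrt(Kb x [CH3COO-]) = sqrt(5.56e-10 x 0.08277) = 6.78e-6 M.
pOH = 5.17, so pH = 14.00 - 5.17 = 8.83.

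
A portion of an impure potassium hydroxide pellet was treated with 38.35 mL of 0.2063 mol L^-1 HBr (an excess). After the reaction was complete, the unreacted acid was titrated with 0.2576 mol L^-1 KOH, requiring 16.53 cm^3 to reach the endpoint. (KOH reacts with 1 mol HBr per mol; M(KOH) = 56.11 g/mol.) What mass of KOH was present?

Total n(HBr) added = 0.2063 x 0.03835 = 0.007912 mol.
n(KOH) used = 0.2576 x 0.01653 = 0.004258 mol, which equals the excess n(HBr).
So n(HBr) consumed by the sample = 0.007912 - 0.004258 = 0.003653 mol.
n(KOH) = 0.003653 / 1 = 0.003653 mol.
mass = 0.003653 mol x 56.11 g/mol = 0.205 g.

0.205 g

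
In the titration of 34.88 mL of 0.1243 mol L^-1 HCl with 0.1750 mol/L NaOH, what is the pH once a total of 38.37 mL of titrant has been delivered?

12.51

n(acid) = 0.1243 x 0.03488 = 0.004336 mol; n(NaOH) added = 0.1750 x 0.03837 = 0.006715 mol.
Base is in excess by 0.006715 - 0.004336 = 0.002379 mol in a total volume of 0.07325 L.
[OH^-] = 0.002379/0.07325 = 0.03248 M, so pOH = 1.49 and pH = 14.00 - 1.49 = 12.51.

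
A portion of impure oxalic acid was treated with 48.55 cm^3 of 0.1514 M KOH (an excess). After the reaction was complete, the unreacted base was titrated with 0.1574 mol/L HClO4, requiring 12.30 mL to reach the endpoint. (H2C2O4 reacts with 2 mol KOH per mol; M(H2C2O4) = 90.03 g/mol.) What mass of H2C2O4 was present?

Total n(KOH) added = 0.1514 x 0.04855 = 0.007350 mol.
n(HClO4) used = 0.1574 x 0.01230 = 0.001936 mol, which equals the excess n(KOH).
So n(KOH) consumed by the sample = 0.007350 - 0.001936 = 0.005414 mol.
n(H2C2O4) = 0.005414 / 2 = 0.002707 mol.
mass = 0.002707 mol x 90.03 g/mol = 0.244 g.

0.244 g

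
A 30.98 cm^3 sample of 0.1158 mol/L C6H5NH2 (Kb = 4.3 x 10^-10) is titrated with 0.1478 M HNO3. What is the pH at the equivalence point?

2.91

n(C6H5NH2) = 0.1158 x 0.03098 = 0.003587 mol; V(HNO3) at equivalence = 0.003587/0.1478 = 0.02427 L.
At equivalence the base is fully converted to C6H5NH3+; total volume = 0.05525 L, so [C6H5NH3+] = 0.003587/0.05525 = 0.06493 M.
Ka(C6H5NH3+) = Kw/Kb = 1.0e-14 / 4.3 x 10^-10 = 2.33e-5.
[H^+] = sqrt(Ka x [C6H5NH3+]) = sqrt(2.33e-5 x 0.06493) = 0.00123 M.
pH = -log(0.00123) = 2.91.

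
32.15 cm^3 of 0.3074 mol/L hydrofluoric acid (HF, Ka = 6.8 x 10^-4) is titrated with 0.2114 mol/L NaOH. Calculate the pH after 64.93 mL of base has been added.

n(acid) = 0.3074 x 0.03215 = 0.009883 mol; n(NaOH) added = 0.2114 x 0.06493 = 0.01373 mol.
Base is in excess by 0.01373 - 0.009883 = 0.003843 mol in a total volume of 0.09708 L.
[OH^-] = 0.003843/0.09708 = 0.03959 M, so pOH = 1.40 and pH = 14.00 - 1.40 = 12.60.

12.60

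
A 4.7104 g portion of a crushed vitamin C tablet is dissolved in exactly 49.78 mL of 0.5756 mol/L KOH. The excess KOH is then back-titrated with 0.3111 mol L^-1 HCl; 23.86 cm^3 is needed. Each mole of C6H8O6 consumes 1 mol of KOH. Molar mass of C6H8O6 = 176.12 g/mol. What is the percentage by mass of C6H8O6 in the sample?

Total n(KOH) added = 0.5756 x 0.04978 = 0.02865 mol.
n(HCl) used = 0.3111 x 0.02386 = 0.007423 mol, which equals the excess n(KOH).
So n(KOH) consumed by the sample = 0.02865 - 0.007423 = 0.02123 mol.
n(C6H8O6) = 0.02123 / 1 = 0.02123 mol.
mass C6H8O6 = 0.02123 x 176.12 = 3.739 g, so %C6H8O6 = 3.739/4.7104 x 100 = 79.4%.

79.4%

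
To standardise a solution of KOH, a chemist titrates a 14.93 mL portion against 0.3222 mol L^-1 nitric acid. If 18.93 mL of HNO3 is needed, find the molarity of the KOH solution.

0.409 M

n(HNO3) delivered = 0.3222 x 0.01893 = 0.006099 mol.
For a 1:1 reaction, n(KOH) = 0.006099 mol.
[KOH] = 0.006099 mol / 0.01493 L = 0.409 M.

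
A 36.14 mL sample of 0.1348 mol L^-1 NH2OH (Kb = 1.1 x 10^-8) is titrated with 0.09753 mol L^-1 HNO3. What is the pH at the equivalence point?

n(NH2OH) = 0.1348 x 0.03614 = 0.004872 mol; V(HNO3) at equivalence = 0.004872/0.09753 = 0.04995 L.
At equivalence the base is fully converted to NH3OH+; total volume = 0.08609 L, so [NH3OH+] = 0.004872/0.08609 = 0.05659 M.
Ka(NH3OH+) = Kw/Kb = 1.0e-14 / 1.1 x 10^-8 = 9.09e-7.
[H^+] = sqrt(Ka x [NH3OH+]) = sqrt(9.09e-7 x 0.05659) = 0.000227 M.
pH = -log(0.000227) = 3.64.

3.64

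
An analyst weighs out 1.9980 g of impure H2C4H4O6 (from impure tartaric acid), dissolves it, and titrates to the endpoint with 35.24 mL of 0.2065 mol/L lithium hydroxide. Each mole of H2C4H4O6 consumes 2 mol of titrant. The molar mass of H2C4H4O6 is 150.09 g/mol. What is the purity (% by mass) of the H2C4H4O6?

n(LiOH) = 0.2065 x 0.03524 = 0.007277 mol.
n(H2C4H4O6) = 0.007277 / 2 = 0.003639 mol.
mass of H2C4H4O6 = 0.003639 x 150.09 = 0.5461 g.
% purity = 0.5461 / 1.9980 x 100 = 27.3%.

27.3%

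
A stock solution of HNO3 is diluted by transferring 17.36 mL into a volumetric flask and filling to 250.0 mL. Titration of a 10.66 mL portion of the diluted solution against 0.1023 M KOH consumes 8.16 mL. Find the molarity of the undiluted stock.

n(KOH) = 0.1023 x 0.008160 = 0.0008348 mol.
n(HNO3) in the aliquot = 0.0008348 mol.
[diluted HNO3] = 0.0008348 / 0.01066 = 0.07831 M.
Dilution factor = 250.0/17.36 = 14.40, so [stock] = 0.07831 x 14.40 = 1.13 M.

1.13 M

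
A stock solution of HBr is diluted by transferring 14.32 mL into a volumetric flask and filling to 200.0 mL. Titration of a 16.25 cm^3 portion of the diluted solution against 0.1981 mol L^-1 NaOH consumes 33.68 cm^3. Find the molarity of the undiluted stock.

5.73 M

n(NaOH) = 0.1981 x 0.03368 = 0.006672 mol.
n(HBr) in the aliquot = 0.006672 mol.
[diluted HBr] = 0.006672 / 0.01625 = 0.4106 M.
Dilution factor = 200.0/14.32 = 13.97, so [stock] = 0.4106 x 13.97 = 5.73 M.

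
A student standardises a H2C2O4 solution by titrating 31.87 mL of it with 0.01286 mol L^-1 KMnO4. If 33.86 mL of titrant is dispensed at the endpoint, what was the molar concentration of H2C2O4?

0.0342 M

n(KMnO4) = 0.01286 x 0.03386 = 0.0004354 mol.
From the balanced equation, 2 mol KMnO4 reacts with 5 mol H2C2O4, so n(H2C2O4) = 0.0004354 x 5/2 = 0.001089 mol.
[H2C2O4] = 0.001089 / 0.03187 L = 0.0342 M.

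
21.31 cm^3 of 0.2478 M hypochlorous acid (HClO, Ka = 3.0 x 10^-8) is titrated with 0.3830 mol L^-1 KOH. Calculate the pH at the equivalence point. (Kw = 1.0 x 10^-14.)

n(HClO) = 0.2478 x 0.02131 = 0.005281 mol; V(KOH) at equivalence = 0.005281/0.3830 = 0.01379 L.
At equivalence all the acid is converted to ClO-; total volume = 0.02131 + 0.01379 = 0.03510 L, so [ClO-] = 0.005281/0.03510 = 0.1505 M.
Kb = Kw/Ka = 1.0e-14 / 3.0 x 10^-8 = 3.33e-7.
[OH^-] = sqrt(Kb x [ClO-]) = sqrt(3.33e-7 x 0.1505) = 0.000224 M.
pOH = 3.65, so pH = 14.00 - 3.65 = 10.35.

10.35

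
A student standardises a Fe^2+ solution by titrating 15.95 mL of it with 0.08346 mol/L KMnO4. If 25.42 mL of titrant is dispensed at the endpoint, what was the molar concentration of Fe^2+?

n(KMnO4) = 0.08346 x 0.02542 = 0.002122 mol.
From the balanced equation, 1 mol KMnO4 reacts with 5 mol Fe^2+, so n(Fe^2+) = 0.002122 x 5/1 = 0.01061 mol.
[Fe^2+] = 0.01061 / 0.01595 L = 0.665 M.

0.665 M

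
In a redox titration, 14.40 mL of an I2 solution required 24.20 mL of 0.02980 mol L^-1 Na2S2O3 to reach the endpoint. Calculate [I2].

0.0250 M

n(Na2S2O3) = 0.02980 x 0.02420 = 0.0007212 mol.
From the balanced equation, 2 mol Na2S2O3 reacts with 1 mol I2, so n(I2) = 0.0007212 x 1/2 = 0.0003606 mol.
[I2] = 0.0003606 / 0.01440 L = 0.0250 M.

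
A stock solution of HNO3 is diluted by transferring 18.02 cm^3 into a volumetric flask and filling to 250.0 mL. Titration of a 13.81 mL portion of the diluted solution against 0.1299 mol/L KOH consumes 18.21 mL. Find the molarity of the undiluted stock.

n(KOH) = 0.1299 x 0.01821 = 0.002365 mol.
n(HNO3) in the aliquot = 0.002365 mol.
[diluted HNO3] = 0.002365 / 0.01381 = 0.1713 M.
Dilution factor = 250.0/18.02 = 13.87, so [stock] = 0.1713 x 13.87 = 2.38 M.

2.38 M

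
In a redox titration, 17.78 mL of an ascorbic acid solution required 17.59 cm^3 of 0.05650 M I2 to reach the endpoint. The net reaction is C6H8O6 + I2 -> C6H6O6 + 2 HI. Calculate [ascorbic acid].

n(I2) = 0.05650 x 0.01759 = 0.0009938 mol.
From the balanced equation, 1 mol I2 reacts with 1 mol ascorbic acid, so n(ascorbic acid) = 0.0009938 x 1/1 = 0.0009938 mol.
[ascorbic acid] = 0.0009938 / 0.01778 L = 0.0559 M.

0.0559 M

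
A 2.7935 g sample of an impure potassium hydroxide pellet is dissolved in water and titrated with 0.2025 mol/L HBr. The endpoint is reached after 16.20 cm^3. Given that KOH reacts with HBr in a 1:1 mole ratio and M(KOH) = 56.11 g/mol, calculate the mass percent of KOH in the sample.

n(HBr) = 0.2025 x 0.01620 = 0.003280 mol.
n(KOH) = 0.003280 / 1 = 0.003280 mol.
mass of KOH = 0.003280 x 56.11 = 0.1841 g.
% purity = 0.1841 / 2.7935 x 100 = 6.59%.

6.59%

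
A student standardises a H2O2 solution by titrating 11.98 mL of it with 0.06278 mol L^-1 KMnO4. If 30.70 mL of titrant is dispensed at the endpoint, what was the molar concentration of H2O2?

n(KMnO4) = 0.06278 x 0.03070 = 0.001927 mol.
From the balanced equation, 2 mol KMnO4 reacts with 5 mol H2O2, so n(H2O2) = 0.001927 x 5/2 = 0.004818 mol.
[H2O2] = 0.004818 / 0.01198 L = 0.402 M.

0.402 M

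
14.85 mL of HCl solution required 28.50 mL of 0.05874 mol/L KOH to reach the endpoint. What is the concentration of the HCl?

n(KOH) delivered = 0.05874 x 0.02850 = 0.001674 mol.
For a 1:1 reaction, n(HCl) = 0.001674 mol.
[HCl] = 0.001674 mol / 0.01485 L = 0.113 M.

0.113 M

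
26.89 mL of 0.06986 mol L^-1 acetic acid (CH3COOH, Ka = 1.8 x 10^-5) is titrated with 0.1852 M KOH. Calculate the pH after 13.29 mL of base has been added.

12.16

n(acid) = 0.06986 x 0.02689 = 0.001879 mol; n(KOH) added = 0.1852 x 0.01329 = 0.002461 mol.
Base is in excess by 0.002461 - 0.001879 = 0.0005828 mol in a total volume of 0.04018 L.
[OH^-] = 0.0005828/0.04018 = 0.01450 M, so pOH = 1.84 and pH = 14.00 - 1.84 = 12.16.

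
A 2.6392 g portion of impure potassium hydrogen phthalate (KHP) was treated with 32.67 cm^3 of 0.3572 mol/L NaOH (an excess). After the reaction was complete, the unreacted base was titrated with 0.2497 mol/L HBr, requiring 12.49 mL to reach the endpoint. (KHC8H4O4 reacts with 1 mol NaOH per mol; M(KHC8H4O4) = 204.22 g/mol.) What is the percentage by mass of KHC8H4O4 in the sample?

Total n(NaOH) added = 0.3572 x 0.03267 = 0.01167 mol.
n(HBr) used = 0.2497 x 0.01249 = 0.003119 mol, which equals the excess n(NaOH).
So n(NaOH) consumed by the sample = 0.01167 - 0.003119 = 0.008551 mol.
n(KHC8H4O4) = 0.008551 / 1 = 0.008551 mol.
mass KHC8H4O4 = 0.008551 x 204.22 = 1.746 g, so %KHC8H4O4 = 1.746/2.6392 x 100 = 66.2%.

66.2%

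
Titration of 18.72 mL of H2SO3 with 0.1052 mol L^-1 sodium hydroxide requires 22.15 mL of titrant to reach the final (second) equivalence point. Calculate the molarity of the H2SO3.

0.0622 M

n(NaOH) = 0.1052 x 0.02215 = 0.002330 mol.
At the final (second) equivalence point, 2 mol OH^- react per mol H2SO3, so n(H2SO3) = 0.002330 / 2 = 0.001165 mol.
[H2SO3] = 0.001165 / 0.01872 L = 0.0622 M.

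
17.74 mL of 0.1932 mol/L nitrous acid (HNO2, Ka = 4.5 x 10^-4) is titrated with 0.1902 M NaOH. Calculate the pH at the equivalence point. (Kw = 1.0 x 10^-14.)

8.16

n(HNO2) = 0.1932 x 0.01774 = 0.003427 mol; V(NaOH) at equivalence = 0.003427/0.1902 = 0.01802 L.
At equivalence all the acid is converted to NO2-; total volume = 0.01774 + 0.01802 = 0.03576 L, so [NO2-] = 0.003427/0.03576 = 0.09584 M.
Kb = Kw/Ka = 1.0e-14 / 4.5 x 10^-4 = 2.22e-11.
[OH^-] = sqrt(Kb x [NO2-]) = sqrt(2.22e-11 x 0.09584) = 1.46e-6 M.
pOH = 5.84, so pH = 14.00 - 5.84 = 8.16.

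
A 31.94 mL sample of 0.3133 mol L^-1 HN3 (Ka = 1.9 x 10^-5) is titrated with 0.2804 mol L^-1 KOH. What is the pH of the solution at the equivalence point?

8.95

n(HN3) = 0.3133 x 0.03194 = 0.01001 mol; V(KOH) at equivalence = 0.01001/0.2804 = 0.03569 L.
At equivalence all the acid is converted to N3-; total volume = 0.03194 + 0.03569 = 0.06763 L, so [N3-] = 0.01001/0.06763 = 0.1480 M.
Kb = Kw/Ka = 1.0e-14 / 1.9 x 10^-5 = 5.26e-10.
[OH^-] = sqrt(Kb x [N3-]) = sqrt(5.26e-10 x 0.1480) = 8.82e-6 M.
pOH = 5.05, so pH = 14.00 - 5.05 = 8.95.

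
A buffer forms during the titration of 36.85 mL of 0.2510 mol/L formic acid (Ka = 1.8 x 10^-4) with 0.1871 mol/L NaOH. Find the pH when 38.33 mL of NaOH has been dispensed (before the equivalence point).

Initial n(HCOOH) = 0.2510 x 0.03685 = 0.009249 mol.
n(NaOH) added = 0.1871 x 0.03833 = 0.007172 mol, converting that many moles of HCOOH to HCOO-.
Remaining n(HCOOH) = 0.002078 mol; n(HCOO-) = 0.007172 mol.
By Henderson-Hasselbalch, pH = pKa + log([A^-]/[HA]) = 3.74 + log(0.007172/0.002078) = 3.74 + (+0.54) = 4.28.

4.28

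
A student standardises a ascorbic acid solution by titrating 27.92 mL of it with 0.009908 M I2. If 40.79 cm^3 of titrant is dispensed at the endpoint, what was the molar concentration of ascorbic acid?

n(I2) = 0.009908 x 0.04079 = 0.0004041 mol.
From the balanced equation, 1 mol I2 reacts with 1 mol ascorbic acid, so n(ascorbic acid) = 0.0004041 x 1/1 = 0.0004041 mol.
[ascorbic acid] = 0.0004041 / 0.02792 L = 0.0145 M.

0.0145 M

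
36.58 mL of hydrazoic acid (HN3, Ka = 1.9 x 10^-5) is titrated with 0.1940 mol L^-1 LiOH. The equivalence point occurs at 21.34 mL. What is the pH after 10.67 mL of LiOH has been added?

4.72

10.67 mL is exactly half the equivalence volume (21.34/2), i.e. the half-equivalence point.
There, n(HA) = n(A^-), so pH = pKa = -log(1.9 x 10^-5) = 4.72.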